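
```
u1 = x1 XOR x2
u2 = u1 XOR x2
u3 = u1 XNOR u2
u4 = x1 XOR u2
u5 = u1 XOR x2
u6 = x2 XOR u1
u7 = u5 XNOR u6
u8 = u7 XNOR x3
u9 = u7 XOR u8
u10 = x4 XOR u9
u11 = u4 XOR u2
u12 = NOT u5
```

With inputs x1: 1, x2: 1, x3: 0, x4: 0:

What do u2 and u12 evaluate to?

u1 = x1 XOR x2 = 1 XOR 1 = 0
u2 = u1 XOR x2 = 0 XOR 1 = 1
u5 = u1 XOR x2 = 0 XOR 1 = 1
u12 = NOT u5 = NOT 1 = 0

u2 = 1; u12 = 0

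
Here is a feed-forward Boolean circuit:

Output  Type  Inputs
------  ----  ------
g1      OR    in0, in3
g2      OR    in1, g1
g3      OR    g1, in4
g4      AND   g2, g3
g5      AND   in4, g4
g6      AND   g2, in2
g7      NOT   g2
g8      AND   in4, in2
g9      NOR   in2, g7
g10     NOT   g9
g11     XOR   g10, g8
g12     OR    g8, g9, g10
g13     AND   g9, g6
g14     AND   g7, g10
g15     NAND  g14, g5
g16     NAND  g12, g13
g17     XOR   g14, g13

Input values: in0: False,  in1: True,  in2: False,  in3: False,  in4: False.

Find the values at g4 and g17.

g1 = in0 OR in3 = False OR False = False
g2 = in1 OR g1 = True OR False = True
g3 = g1 OR in4 = False OR False = False
g4 = g2 AND g3 = True AND False = False
g6 = g2 AND in2 = True AND False = False
g7 = NOT g2 = NOT True = False
g9 = in2 NOR g7 = False NOR False = True
g10 = NOT g9 = NOT True = False
g13 = g9 AND g6 = True AND False = False
g14 = g7 AND g10 = False AND False = False
g17 = g14 XOR g13 = False XOR False = False

g4 = False, g17 = False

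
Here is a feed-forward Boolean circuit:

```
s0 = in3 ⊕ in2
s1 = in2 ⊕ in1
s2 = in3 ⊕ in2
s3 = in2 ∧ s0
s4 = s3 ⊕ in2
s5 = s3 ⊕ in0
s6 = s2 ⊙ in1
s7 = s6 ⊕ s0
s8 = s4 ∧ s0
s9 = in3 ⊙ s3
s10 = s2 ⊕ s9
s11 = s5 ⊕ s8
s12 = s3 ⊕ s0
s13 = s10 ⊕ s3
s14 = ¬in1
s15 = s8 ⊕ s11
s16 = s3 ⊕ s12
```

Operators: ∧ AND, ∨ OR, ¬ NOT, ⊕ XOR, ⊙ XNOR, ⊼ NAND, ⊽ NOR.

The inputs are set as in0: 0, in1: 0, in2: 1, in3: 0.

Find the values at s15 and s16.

s15 = 1, s16 = 1

s0 = in3 XOR in2 = 0 XOR 1 = 1
s3 = in2 AND s0 = 1 AND 1 = 1
s4 = s3 XOR in2 = 1 XOR 1 = 0
s5 = s3 XOR in0 = 1 XOR 0 = 1
s8 = s4 AND s0 = 0 AND 1 = 0
s11 = s5 XOR s8 = 1 XOR 0 = 1
s12 = s3 XOR s0 = 1 XOR 1 = 0
s15 = s8 XOR s11 = 0 XOR 1 = 1
s16 = s3 XOR s12 = 1 XOR 0 = 1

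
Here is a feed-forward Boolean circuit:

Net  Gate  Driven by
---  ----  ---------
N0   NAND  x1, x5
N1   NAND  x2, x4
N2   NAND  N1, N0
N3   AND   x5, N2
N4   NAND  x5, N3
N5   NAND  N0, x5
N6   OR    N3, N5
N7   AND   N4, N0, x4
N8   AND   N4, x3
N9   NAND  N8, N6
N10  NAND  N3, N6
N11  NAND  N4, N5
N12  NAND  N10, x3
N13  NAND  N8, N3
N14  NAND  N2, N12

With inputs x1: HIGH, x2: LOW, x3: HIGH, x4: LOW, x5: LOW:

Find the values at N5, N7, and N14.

N5 = HIGH  N7 = LOW  N14 = HIGH

N0 = x1 NAND x5 = HIGH NAND LOW = HIGH
N1 = x2 NAND x4 = LOW NAND LOW = HIGH
N2 = N1 NAND N0 = HIGH NAND HIGH = LOW
N3 = x5 AND N2 = LOW AND LOW = LOW
N4 = x5 NAND N3 = LOW NAND LOW = HIGH
N5 = N0 NAND x5 = HIGH NAND LOW = HIGH
N6 = N3 OR N5 = LOW OR HIGH = HIGH
N7 = N4 AND N0 AND x4 = HIGH AND HIGH AND LOW = LOW
N10 = N3 NAND N6 = LOW NAND HIGH = HIGH
N12 = N10 NAND x3 = HIGH NAND HIGH = LOW
N14 = N2 NAND N12 = LOW NAND LOW = HIGH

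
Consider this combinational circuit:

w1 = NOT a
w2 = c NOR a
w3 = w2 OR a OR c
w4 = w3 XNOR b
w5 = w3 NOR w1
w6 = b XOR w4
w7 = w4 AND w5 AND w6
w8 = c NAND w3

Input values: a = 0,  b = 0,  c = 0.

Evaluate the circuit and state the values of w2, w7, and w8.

w2 = 1, w7 = 0, w8 = 1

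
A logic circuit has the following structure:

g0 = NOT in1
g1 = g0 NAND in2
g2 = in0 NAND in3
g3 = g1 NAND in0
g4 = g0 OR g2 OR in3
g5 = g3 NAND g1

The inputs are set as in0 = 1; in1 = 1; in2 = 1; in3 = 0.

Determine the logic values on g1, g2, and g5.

g0 = NOT in1 = NOT 1 = 0
g1 = g0 NAND in2 = 0 NAND 1 = 1
g2 = in0 NAND in3 = 1 NAND 0 = 1
g3 = g1 NAND in0 = 1 NAND 1 = 0
g5 = g3 NAND g1 = 0 NAND 1 = 1

g1 = 1, g2 = 1, g5 = 1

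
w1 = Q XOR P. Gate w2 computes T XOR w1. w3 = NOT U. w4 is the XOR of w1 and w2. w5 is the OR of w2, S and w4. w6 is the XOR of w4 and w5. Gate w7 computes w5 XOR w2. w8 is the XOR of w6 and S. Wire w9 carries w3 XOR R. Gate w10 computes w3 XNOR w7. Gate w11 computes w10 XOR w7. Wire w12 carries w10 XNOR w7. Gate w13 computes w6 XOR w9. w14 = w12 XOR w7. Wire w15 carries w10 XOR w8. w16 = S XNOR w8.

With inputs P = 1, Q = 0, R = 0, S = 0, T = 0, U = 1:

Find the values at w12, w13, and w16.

w12 = 0  w13 = 1  w16 = 0

w1 = Q XOR P = 0 XOR 1 = 1
w2 = T XOR w1 = 0 XOR 1 = 1
w3 = NOT U = NOT 1 = 0
w4 = w1 XOR w2 = 1 XOR 1 = 0
w5 = w2 OR S OR w4 = 1 OR 0 OR 0 = 1
w6 = w4 XOR w5 = 0 XOR 1 = 1
w7 = w5 XOR w2 = 1 XOR 1 = 0
w8 = w6 XOR S = 1 XOR 0 = 1
w9 = w3 XOR R = 0 XOR 0 = 0
w10 = w3 XNOR w7 = 0 XNOR 0 = 1
w12 = w10 XNOR w7 = 1 XNOR 0 = 0
w13 = w6 XOR w9 = 1 XOR 0 = 1
w16 = S XNOR w8 = 0 XNOR 1 = 0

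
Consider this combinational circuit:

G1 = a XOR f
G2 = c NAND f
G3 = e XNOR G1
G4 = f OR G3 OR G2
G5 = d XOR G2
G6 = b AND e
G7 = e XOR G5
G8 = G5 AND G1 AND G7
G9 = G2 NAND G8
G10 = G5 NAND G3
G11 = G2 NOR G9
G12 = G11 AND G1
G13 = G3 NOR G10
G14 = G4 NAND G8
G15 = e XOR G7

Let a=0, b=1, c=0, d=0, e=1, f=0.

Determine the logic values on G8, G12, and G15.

G8 = 0, G12 = 0, G15 = 1

G1 = a XOR f = 0 XOR 0 = 0
G2 = c NAND f = 0 NAND 0 = 1
G5 = d XOR G2 = 0 XOR 1 = 1
G7 = e XOR G5 = 1 XOR 1 = 0
G8 = G5 AND G1 AND G7 = 1 AND 0 AND 0 = 0
G9 = G2 NAND G8 = 1 NAND 0 = 1
G11 = G2 NOR G9 = 1 NOR 1 = 0
G12 = G11 AND G1 = 0 AND 0 = 0
G15 = e XOR G7 = 1 XOR 0 = 1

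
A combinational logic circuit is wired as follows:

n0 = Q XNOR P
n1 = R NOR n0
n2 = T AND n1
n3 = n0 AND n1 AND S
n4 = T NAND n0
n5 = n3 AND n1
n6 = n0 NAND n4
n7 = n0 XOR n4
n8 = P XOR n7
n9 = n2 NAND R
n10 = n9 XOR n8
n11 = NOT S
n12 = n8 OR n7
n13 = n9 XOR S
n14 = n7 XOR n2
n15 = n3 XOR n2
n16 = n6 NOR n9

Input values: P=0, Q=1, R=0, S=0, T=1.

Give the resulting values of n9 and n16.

n9 = 1, n16 = 0

n0 = Q XNOR P = 1 XNOR 0 = 0
n1 = R NOR n0 = 0 NOR 0 = 1
n2 = T AND n1 = 1 AND 1 = 1
n4 = T NAND n0 = 1 NAND 0 = 1
n6 = n0 NAND n4 = 0 NAND 1 = 1
n9 = n2 NAND R = 1 NAND 0 = 1
n16 = n6 NOR n9 = 1 NOR 1 = 0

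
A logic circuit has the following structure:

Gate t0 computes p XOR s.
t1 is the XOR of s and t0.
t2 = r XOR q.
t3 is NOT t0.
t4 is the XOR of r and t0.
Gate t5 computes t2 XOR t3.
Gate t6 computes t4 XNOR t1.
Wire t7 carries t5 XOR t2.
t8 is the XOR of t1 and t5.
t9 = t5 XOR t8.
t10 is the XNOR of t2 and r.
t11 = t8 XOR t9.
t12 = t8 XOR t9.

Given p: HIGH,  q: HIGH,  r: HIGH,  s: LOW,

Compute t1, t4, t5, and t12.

t1 = HIGH, t4 = LOW, t5 = LOW, t12 = LOW

t0 = p XOR s = HIGH XOR LOW = HIGH
t1 = s XOR t0 = LOW XOR HIGH = HIGH
t2 = r XOR q = HIGH XOR HIGH = LOW
t3 = NOT t0 = NOT HIGH = LOW
t4 = r XOR t0 = HIGH XOR HIGH = LOW
t5 = t2 XOR t3 = LOW XOR LOW = LOW
t8 = t1 XOR t5 = HIGH XOR LOW = HIGH
t9 = t5 XOR t8 = LOW XOR HIGH = HIGH
t12 = t8 XOR t9 = HIGH XOR HIGH = LOW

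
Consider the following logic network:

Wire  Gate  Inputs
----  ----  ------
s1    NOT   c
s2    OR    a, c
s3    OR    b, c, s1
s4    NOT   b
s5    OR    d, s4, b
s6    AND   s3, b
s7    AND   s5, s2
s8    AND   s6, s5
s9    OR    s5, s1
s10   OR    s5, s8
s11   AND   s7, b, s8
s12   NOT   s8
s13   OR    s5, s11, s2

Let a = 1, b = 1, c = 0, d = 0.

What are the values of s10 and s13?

s1 = NOT c = NOT 0 = 1
s2 = a OR c = 1 OR 0 = 1
s3 = b OR c OR s1 = 1 OR 0 OR 1 = 1
s4 = NOT b = NOT 1 = 0
s5 = d OR s4 OR b = 0 OR 0 OR 1 = 1
s6 = s3 AND b = 1 AND 1 = 1
s7 = s5 AND s2 = 1 AND 1 = 1
s8 = s6 AND s5 = 1 AND 1 = 1
s10 = s5 OR s8 = 1 OR 1 = 1
s11 = s7 AND b AND s8 = 1 AND 1 AND 1 = 1
s13 = s5 OR s11 OR s2 = 1 OR 1 OR 1 = 1

s10 = 1, s13 = 1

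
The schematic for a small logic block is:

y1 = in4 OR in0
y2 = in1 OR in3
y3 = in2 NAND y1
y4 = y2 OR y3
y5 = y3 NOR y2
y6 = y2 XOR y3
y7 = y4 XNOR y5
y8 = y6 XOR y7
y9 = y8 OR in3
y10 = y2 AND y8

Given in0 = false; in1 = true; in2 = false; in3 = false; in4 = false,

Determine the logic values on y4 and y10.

y1 = in4 OR in0 = false OR false = false
y2 = in1 OR in3 = true OR false = true
y3 = in2 NAND y1 = false NAND false = true
y4 = y2 OR y3 = true OR true = true
y5 = y3 NOR y2 = true NOR true = false
y6 = y2 XOR y3 = true XOR true = false
y7 = y4 XNOR y5 = true XNOR false = false
y8 = y6 XOR y7 = false XOR false = false
y10 = y2 AND y8 = true AND false = false

y4 = true, y10 = false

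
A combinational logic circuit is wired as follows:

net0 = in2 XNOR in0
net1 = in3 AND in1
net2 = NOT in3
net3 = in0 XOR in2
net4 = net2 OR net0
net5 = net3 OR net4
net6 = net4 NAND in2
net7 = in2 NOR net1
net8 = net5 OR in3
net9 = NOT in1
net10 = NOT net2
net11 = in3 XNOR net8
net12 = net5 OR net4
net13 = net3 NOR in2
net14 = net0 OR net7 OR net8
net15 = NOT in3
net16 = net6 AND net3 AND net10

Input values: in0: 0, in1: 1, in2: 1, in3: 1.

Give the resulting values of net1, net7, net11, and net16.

net1 = 1  net7 = 0  net11 = 1  net16 = 1

net0 = in2 XNOR in0 = 1 XNOR 0 = 0
net1 = in3 AND in1 = 1 AND 1 = 1
net2 = NOT in3 = NOT 1 = 0
net3 = in0 XOR in2 = 0 XOR 1 = 1
net4 = net2 OR net0 = 0 OR 0 = 0
net5 = net3 OR net4 = 1 OR 0 = 1
net6 = net4 NAND in2 = 0 NAND 1 = 1
net7 = in2 NOR net1 = 1 NOR 1 = 0
net8 = net5 OR in3 = 1 OR 1 = 1
net10 = NOT net2 = NOT 0 = 1
net11 = in3 XNOR net8 = 1 XNOR 1 = 1
net16 = net6 AND net3 AND net10 = 1 AND 1 AND 1 = 1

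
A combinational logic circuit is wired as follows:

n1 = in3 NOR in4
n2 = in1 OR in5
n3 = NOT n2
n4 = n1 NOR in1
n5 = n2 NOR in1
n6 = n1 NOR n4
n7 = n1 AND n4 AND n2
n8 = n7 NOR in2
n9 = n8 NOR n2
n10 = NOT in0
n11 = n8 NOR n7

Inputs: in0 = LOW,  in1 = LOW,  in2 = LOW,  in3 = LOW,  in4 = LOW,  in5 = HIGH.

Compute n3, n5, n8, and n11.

n3 = LOW, n5 = LOW, n8 = HIGH, n11 = LOW

n1 = in3 NOR in4 = LOW NOR LOW = HIGH
n2 = in1 OR in5 = LOW OR HIGH = HIGH
n3 = NOT n2 = NOT HIGH = LOW
n4 = n1 NOR in1 = HIGH NOR LOW = LOW
n5 = n2 NOR in1 = HIGH NOR LOW = LOW
n7 = n1 AND n4 AND n2 = HIGH AND LOW AND HIGH = LOW
n8 = n7 NOR in2 = LOW NOR LOW = HIGH
n11 = n8 NOR n7 = HIGH NOR LOW = LOW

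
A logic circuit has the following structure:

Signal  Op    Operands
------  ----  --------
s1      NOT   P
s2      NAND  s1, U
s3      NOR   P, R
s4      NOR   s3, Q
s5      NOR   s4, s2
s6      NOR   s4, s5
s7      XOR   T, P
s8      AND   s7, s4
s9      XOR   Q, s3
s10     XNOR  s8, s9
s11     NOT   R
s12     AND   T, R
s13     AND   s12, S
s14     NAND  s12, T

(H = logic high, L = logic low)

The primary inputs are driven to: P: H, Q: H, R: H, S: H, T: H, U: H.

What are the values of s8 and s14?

s8 = L  s14 = L

s3 = P NOR R = H NOR H = L
s4 = s3 NOR Q = L NOR H = L
s7 = T XOR P = H XOR H = L
s8 = s7 AND s4 = L AND L = L
s12 = T AND R = H AND H = H
s14 = s12 NAND T = H NAND H = L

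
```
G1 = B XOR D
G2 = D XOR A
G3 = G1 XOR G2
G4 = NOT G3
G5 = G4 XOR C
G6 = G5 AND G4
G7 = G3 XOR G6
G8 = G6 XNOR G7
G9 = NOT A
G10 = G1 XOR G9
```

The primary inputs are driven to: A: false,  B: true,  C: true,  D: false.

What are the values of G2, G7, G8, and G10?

G2 = false, G7 = true, G8 = false, G10 = false

G1 = B XOR D = true XOR false = true
G2 = D XOR A = false XOR false = false
G3 = G1 XOR G2 = true XOR false = true
G4 = NOT G3 = NOT true = false
G5 = G4 XOR C = false XOR true = true
G6 = G5 AND G4 = true AND false = false
G7 = G3 XOR G6 = true XOR false = true
G8 = G6 XNOR G7 = false XNOR true = false
G9 = NOT A = NOT false = true
G10 = G1 XOR G9 = true XOR true = false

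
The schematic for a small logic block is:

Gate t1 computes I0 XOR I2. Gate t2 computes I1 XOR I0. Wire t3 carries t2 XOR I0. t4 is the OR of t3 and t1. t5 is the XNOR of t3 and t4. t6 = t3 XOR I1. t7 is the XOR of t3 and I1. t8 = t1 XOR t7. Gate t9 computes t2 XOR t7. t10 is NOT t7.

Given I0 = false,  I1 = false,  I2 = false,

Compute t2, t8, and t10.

t1 = I0 XOR I2 = false XOR false = false
t2 = I1 XOR I0 = false XOR false = false
t3 = t2 XOR I0 = false XOR false = false
t7 = t3 XOR I1 = false XOR false = false
t8 = t1 XOR t7 = false XOR false = false
t10 = NOT t7 = NOT false = true

t2 = false, t8 = false, t10 = true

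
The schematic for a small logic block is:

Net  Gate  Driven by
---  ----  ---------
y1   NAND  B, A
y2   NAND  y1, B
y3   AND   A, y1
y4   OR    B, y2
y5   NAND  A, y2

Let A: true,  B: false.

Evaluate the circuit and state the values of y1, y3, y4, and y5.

y1 = B NAND A = false NAND true = true
y2 = y1 NAND B = true NAND false = true
y3 = A AND y1 = true AND true = true
y4 = B OR y2 = false OR true = true
y5 = A NAND y2 = true NAND true = false

y1 = true; y3 = true; y4 = true; y5 = false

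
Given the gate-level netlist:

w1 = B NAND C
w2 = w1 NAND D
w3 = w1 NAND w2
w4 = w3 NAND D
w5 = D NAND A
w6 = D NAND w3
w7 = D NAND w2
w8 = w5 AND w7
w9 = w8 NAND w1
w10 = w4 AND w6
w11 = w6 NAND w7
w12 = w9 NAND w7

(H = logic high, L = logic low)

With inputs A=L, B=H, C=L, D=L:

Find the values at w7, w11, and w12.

w7 = H, w11 = L, w12 = H

w1 = B NAND C = H NAND L = H
w2 = w1 NAND D = H NAND L = H
w3 = w1 NAND w2 = H NAND H = L
w5 = D NAND A = L NAND L = H
w6 = D NAND w3 = L NAND L = H
w7 = D NAND w2 = L NAND H = H
w8 = w5 AND w7 = H AND H = H
w9 = w8 NAND w1 = H NAND H = L
w11 = w6 NAND w7 = H NAND H = L
w12 = w9 NAND w7 = L NAND H = H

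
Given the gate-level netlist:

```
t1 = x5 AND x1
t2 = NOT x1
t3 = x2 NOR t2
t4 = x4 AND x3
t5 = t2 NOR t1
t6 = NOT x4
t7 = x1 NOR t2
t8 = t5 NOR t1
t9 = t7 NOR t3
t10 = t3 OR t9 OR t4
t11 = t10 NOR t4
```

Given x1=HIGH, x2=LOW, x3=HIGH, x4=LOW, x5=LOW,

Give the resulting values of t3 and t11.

t3 = HIGH, t11 = LOW

t2 = NOT x1 = NOT HIGH = LOW
t3 = x2 NOR t2 = LOW NOR LOW = HIGH
t4 = x4 AND x3 = LOW AND HIGH = LOW
t7 = x1 NOR t2 = HIGH NOR LOW = LOW
t9 = t7 NOR t3 = LOW NOR HIGH = LOW
t10 = t3 OR t9 OR t4 = HIGH OR LOW OR LOW = HIGH
t11 = t10 NOR t4 = HIGH NOR LOW = LOW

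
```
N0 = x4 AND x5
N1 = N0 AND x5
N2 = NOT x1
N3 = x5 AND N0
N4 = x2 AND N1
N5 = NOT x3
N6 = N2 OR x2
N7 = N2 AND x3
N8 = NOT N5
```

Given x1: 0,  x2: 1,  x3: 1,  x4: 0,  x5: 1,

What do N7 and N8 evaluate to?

N7 = 1, N8 = 1

N2 = NOT x1 = NOT 0 = 1
N5 = NOT x3 = NOT 1 = 0
N7 = N2 AND x3 = 1 AND 1 = 1
N8 = NOT N5 = NOT 0 = 1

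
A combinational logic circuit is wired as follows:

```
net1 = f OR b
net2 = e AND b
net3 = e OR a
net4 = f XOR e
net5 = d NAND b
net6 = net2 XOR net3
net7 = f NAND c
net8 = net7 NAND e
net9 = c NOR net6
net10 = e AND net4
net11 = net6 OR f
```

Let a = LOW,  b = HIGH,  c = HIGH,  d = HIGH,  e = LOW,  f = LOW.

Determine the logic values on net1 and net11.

net1 = HIGH, net11 = LOW

net1 = f OR b = LOW OR HIGH = HIGH
net2 = e AND b = LOW AND HIGH = LOW
net3 = e OR a = LOW OR LOW = LOW
net6 = net2 XOR net3 = LOW XOR LOW = LOW
net11 = net6 OR f = LOW OR LOW = LOW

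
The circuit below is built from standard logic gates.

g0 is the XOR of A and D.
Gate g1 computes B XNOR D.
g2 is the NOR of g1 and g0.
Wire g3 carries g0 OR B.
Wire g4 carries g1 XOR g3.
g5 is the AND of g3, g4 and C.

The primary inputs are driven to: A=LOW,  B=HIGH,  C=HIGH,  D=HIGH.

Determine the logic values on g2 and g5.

g0 = A XOR D = LOW XOR HIGH = HIGH
g1 = B XNOR D = HIGH XNOR HIGH = HIGH
g2 = g1 NOR g0 = HIGH NOR HIGH = LOW
g3 = g0 OR B = HIGH OR HIGH = HIGH
g4 = g1 XOR g3 = HIGH XOR HIGH = LOW
g5 = g3 AND g4 AND C = HIGH AND LOW AND HIGH = LOW

g2 = LOW; g5 = LOW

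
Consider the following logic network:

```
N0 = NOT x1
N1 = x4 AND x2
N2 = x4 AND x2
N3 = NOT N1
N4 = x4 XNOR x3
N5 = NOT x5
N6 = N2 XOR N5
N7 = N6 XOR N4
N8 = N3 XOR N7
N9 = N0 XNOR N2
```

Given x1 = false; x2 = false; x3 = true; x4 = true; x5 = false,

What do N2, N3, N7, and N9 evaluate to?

N2 = false, N3 = true, N7 = false, N9 = false

N0 = NOT x1 = NOT false = true
N1 = x4 AND x2 = true AND false = false
N2 = x4 AND x2 = true AND false = false
N3 = NOT N1 = NOT false = true
N4 = x4 XNOR x3 = true XNOR true = true
N5 = NOT x5 = NOT false = true
N6 = N2 XOR N5 = false XOR true = true
N7 = N6 XOR N4 = true XOR true = false
N9 = N0 XNOR N2 = true XNOR false = false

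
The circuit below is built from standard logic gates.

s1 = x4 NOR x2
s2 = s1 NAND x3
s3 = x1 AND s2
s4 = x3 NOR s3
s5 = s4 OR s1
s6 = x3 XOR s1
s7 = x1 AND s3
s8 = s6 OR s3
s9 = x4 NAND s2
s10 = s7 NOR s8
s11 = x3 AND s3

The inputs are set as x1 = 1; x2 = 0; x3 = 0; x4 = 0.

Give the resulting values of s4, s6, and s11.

s4 = 0  s6 = 1  s11 = 0

s1 = x4 NOR x2 = 0 NOR 0 = 1
s2 = s1 NAND x3 = 1 NAND 0 = 1
s3 = x1 AND s2 = 1 AND 1 = 1
s4 = x3 NOR s3 = 0 NOR 1 = 0
s6 = x3 XOR s1 = 0 XOR 1 = 1
s11 = x3 AND s3 = 0 AND 1 = 0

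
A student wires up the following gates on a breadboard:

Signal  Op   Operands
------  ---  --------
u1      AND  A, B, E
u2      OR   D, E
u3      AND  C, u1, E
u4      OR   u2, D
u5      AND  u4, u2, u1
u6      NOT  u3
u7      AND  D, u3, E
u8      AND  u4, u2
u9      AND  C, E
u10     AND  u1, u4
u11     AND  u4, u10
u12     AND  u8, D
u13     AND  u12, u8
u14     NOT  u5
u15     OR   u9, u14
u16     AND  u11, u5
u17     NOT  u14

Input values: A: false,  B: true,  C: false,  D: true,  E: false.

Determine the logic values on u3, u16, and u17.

u3 = false, u16 = false, u17 = false

u1 = A AND B AND E = false AND true AND false = false
u2 = D OR E = true OR false = true
u3 = C AND u1 AND E = false AND false AND false = false
u4 = u2 OR D = true OR true = true
u5 = u4 AND u2 AND u1 = true AND true AND false = false
u10 = u1 AND u4 = false AND true = false
u11 = u4 AND u10 = true AND false = false
u14 = NOT u5 = NOT false = true
u16 = u11 AND u5 = false AND false = false
u17 = NOT u14 = NOT true = false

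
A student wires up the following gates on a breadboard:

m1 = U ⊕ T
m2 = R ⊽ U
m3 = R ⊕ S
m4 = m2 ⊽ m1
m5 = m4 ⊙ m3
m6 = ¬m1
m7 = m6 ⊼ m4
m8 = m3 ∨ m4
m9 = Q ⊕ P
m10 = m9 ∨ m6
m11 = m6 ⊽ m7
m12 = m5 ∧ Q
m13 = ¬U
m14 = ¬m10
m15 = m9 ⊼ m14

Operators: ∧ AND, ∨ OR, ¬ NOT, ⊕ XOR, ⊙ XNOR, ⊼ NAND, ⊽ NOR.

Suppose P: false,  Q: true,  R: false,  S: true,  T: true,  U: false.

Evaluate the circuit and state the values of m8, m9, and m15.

m1 = U XOR T = false XOR true = true
m2 = R NOR U = false NOR false = true
m3 = R XOR S = false XOR true = true
m4 = m2 NOR m1 = true NOR true = false
m6 = NOT m1 = NOT true = false
m8 = m3 OR m4 = true OR false = true
m9 = Q XOR P = true XOR false = true
m10 = m9 OR m6 = true OR false = true
m14 = NOT m10 = NOT true = false
m15 = m9 NAND m14 = true NAND false = true

m8 = true, m9 = true, m15 = true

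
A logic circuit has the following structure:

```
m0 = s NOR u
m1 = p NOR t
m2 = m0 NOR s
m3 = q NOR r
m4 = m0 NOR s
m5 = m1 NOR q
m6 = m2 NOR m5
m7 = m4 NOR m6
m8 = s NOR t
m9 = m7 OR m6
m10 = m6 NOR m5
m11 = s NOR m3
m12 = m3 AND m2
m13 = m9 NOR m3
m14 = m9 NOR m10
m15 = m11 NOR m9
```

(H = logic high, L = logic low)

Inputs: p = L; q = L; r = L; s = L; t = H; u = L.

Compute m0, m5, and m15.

m0 = H; m5 = H; m15 = L

m0 = s NOR u = L NOR L = H
m1 = p NOR t = L NOR H = L
m2 = m0 NOR s = H NOR L = L
m3 = q NOR r = L NOR L = H
m4 = m0 NOR s = H NOR L = L
m5 = m1 NOR q = L NOR L = H
m6 = m2 NOR m5 = L NOR H = L
m7 = m4 NOR m6 = L NOR L = H
m9 = m7 OR m6 = H OR L = H
m11 = s NOR m3 = L NOR H = L
m15 = m11 NOR m9 = L NOR H = L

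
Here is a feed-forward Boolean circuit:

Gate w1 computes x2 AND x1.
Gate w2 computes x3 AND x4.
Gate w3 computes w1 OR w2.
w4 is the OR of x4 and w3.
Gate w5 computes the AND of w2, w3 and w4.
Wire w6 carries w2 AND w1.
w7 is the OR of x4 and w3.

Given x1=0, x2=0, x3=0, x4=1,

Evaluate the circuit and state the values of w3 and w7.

w1 = x2 AND x1 = 0 AND 0 = 0
w2 = x3 AND x4 = 0 AND 1 = 0
w3 = w1 OR w2 = 0 OR 0 = 0
w7 = x4 OR w3 = 1 OR 0 = 1

w3 = 0; w7 = 1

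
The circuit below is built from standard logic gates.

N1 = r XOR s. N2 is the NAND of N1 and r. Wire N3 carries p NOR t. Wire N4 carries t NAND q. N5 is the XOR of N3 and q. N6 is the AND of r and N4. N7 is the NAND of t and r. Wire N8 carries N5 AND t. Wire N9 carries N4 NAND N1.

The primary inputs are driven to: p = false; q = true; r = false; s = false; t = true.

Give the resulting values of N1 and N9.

N1 = false, N9 = true

N1 = r XOR s = false XOR false = false
N4 = t NAND q = true NAND true = false
N9 = N4 NAND N1 = false NAND false = true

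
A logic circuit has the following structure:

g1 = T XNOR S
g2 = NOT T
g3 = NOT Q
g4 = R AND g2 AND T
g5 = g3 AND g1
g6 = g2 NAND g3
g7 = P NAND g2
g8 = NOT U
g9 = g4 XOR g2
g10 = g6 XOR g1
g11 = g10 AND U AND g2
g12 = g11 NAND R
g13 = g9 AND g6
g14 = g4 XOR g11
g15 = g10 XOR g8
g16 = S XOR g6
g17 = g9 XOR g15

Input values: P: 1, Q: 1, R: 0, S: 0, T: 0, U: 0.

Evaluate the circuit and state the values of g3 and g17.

g3 = 0, g17 = 0

g1 = T XNOR S = 0 XNOR 0 = 1
g2 = NOT T = NOT 0 = 1
g3 = NOT Q = NOT 1 = 0
g4 = R AND g2 AND T = 0 AND 1 AND 0 = 0
g6 = g2 NAND g3 = 1 NAND 0 = 1
g8 = NOT U = NOT 0 = 1
g9 = g4 XOR g2 = 0 XOR 1 = 1
g10 = g6 XOR g1 = 1 XOR 1 = 0
g15 = g10 XOR g8 = 0 XOR 1 = 1
g17 = g9 XOR g15 = 1 XOR 1 = 0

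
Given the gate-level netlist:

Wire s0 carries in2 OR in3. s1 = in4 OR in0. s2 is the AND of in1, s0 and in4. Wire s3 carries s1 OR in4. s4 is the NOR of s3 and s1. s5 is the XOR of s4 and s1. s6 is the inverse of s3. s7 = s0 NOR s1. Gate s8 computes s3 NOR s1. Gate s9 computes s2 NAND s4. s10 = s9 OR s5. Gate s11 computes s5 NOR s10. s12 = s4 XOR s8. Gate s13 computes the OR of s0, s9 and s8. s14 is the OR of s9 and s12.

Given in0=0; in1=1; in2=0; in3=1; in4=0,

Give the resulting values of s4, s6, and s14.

s4 = 1, s6 = 1, s14 = 1

s0 = in2 OR in3 = 0 OR 1 = 1
s1 = in4 OR in0 = 0 OR 0 = 0
s2 = in1 AND s0 AND in4 = 1 AND 1 AND 0 = 0
s3 = s1 OR in4 = 0 OR 0 = 0
s4 = s3 NOR s1 = 0 NOR 0 = 1
s6 = NOT s3 = NOT 0 = 1
s8 = s3 NOR s1 = 0 NOR 0 = 1
s9 = s2 NAND s4 = 0 NAND 1 = 1
s12 = s4 XOR s8 = 1 XOR 1 = 0
s14 = s9 OR s12 = 1 OR 0 = 1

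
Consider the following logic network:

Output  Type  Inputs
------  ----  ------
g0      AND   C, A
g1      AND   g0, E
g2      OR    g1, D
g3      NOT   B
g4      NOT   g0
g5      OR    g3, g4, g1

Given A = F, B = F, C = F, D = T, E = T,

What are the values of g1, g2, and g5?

g1 = F  g2 = T  g5 = T

g0 = C AND A = F AND F = F
g1 = g0 AND E = F AND T = F
g2 = g1 OR D = F OR T = T
g3 = NOT B = NOT F = T
g4 = NOT g0 = NOT F = T
g5 = g3 OR g4 OR g1 = T OR T OR F = T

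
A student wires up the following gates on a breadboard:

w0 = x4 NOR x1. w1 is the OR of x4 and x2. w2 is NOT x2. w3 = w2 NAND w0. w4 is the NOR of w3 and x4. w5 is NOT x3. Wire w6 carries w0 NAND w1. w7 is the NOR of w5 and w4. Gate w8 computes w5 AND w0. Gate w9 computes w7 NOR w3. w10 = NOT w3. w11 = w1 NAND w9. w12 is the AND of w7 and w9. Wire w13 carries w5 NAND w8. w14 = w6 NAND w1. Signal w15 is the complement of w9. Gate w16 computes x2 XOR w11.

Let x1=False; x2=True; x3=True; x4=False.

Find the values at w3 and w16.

w3 = True, w16 = False

w0 = x4 NOR x1 = False NOR False = True
w1 = x4 OR x2 = False OR True = True
w2 = NOT x2 = NOT True = False
w3 = w2 NAND w0 = False NAND True = True
w4 = w3 NOR x4 = True NOR False = False
w5 = NOT x3 = NOT True = False
w7 = w5 NOR w4 = False NOR False = True
w9 = w7 NOR w3 = True NOR True = False
w11 = w1 NAND w9 = True NAND False = True
w16 = x2 XOR w11 = True XOR True = False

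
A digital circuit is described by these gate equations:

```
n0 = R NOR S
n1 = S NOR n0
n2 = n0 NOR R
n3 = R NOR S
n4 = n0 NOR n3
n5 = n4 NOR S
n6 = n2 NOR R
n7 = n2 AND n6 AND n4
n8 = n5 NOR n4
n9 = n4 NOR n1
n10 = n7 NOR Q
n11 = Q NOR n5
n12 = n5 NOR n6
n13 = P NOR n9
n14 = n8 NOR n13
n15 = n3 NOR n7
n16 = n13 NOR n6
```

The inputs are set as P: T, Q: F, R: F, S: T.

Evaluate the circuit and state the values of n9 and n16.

n9 = F, n16 = T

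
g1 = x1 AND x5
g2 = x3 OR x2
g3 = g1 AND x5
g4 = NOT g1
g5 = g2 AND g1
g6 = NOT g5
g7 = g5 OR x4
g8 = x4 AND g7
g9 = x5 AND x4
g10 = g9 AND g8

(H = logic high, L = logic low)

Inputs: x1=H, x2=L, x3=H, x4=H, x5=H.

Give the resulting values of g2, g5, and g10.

g1 = x1 AND x5 = H AND H = H
g2 = x3 OR x2 = H OR L = H
g5 = g2 AND g1 = H AND H = H
g7 = g5 OR x4 = H OR H = H
g8 = x4 AND g7 = H AND H = H
g9 = x5 AND x4 = H AND H = H
g10 = g9 AND g8 = H AND H = H

g2 = H, g5 = H, g10 = H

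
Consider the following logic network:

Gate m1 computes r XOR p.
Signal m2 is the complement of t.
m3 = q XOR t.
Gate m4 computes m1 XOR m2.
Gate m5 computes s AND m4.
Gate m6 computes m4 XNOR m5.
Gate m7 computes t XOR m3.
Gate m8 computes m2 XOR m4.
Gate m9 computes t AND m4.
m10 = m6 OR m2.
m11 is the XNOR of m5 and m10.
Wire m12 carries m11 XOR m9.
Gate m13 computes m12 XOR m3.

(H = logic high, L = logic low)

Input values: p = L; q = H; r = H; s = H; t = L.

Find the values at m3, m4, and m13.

m3 = H; m4 = L; m13 = H

m1 = r XOR p = H XOR L = H
m2 = NOT t = NOT L = H
m3 = q XOR t = H XOR L = H
m4 = m1 XOR m2 = H XOR H = L
m5 = s AND m4 = H AND L = L
m6 = m4 XNOR m5 = L XNOR L = H
m9 = t AND m4 = L AND L = L
m10 = m6 OR m2 = H OR H = H
m11 = m5 XNOR m10 = L XNOR H = L
m12 = m11 XOR m9 = L XOR L = L
m13 = m12 XOR m3 = L XOR H = H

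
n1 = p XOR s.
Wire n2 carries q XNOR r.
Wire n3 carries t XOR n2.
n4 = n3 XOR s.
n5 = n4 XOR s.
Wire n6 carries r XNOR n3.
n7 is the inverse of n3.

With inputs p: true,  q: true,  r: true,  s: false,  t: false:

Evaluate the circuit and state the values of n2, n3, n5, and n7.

n2 = true  n3 = true  n5 = true  n7 = false

n2 = q XNOR r = true XNOR true = true
n3 = t XOR n2 = false XOR true = true
n4 = n3 XOR s = true XOR false = true
n5 = n4 XOR s = true XOR false = true
n7 = NOT n3 = NOT true = false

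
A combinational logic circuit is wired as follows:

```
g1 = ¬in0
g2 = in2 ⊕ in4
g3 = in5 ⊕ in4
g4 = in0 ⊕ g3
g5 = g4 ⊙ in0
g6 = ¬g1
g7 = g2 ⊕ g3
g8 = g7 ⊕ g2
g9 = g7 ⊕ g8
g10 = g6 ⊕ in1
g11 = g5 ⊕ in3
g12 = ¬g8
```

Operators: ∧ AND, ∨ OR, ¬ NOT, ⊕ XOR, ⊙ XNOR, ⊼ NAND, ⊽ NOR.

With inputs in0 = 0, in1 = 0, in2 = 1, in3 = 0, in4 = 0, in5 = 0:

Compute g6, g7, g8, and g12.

g6 = 0, g7 = 1, g8 = 0, g12 = 1

g1 = NOT in0 = NOT 0 = 1
g2 = in2 XOR in4 = 1 XOR 0 = 1
g3 = in5 XOR in4 = 0 XOR 0 = 0
g6 = NOT g1 = NOT 1 = 0
g7 = g2 XOR g3 = 1 XOR 0 = 1
g8 = g7 XOR g2 = 1 XOR 1 = 0
g12 = NOT g8 = NOT 0 = 1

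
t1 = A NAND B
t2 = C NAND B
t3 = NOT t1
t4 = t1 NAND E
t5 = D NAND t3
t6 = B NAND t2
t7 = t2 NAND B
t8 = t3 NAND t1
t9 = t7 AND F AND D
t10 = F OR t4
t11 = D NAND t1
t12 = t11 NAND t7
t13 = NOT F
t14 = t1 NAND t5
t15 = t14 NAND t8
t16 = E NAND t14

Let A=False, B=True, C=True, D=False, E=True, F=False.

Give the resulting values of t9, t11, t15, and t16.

t1 = A NAND B = False NAND True = True
t2 = C NAND B = True NAND True = False
t3 = NOT t1 = NOT True = False
t5 = D NAND t3 = False NAND False = True
t7 = t2 NAND B = False NAND True = True
t8 = t3 NAND t1 = False NAND True = True
t9 = t7 AND F AND D = True AND False AND False = False
t11 = D NAND t1 = False NAND True = True
t14 = t1 NAND t5 = True NAND True = False
t15 = t14 NAND t8 = False NAND True = True
t16 = E NAND t14 = True NAND False = True

t9 = False; t11 = True; t15 = True; t16 = True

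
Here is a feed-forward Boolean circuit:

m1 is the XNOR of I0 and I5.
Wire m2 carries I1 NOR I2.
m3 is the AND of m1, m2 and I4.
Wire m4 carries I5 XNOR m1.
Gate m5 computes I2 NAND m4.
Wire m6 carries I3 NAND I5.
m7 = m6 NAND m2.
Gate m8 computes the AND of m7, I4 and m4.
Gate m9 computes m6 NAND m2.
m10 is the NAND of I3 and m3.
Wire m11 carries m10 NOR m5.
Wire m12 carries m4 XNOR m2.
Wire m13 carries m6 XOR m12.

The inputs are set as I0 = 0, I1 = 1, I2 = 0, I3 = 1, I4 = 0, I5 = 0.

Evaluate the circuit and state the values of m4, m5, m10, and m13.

m4 = 0, m5 = 1, m10 = 1, m13 = 0

m1 = I0 XNOR I5 = 0 XNOR 0 = 1
m2 = I1 NOR I2 = 1 NOR 0 = 0
m3 = m1 AND m2 AND I4 = 1 AND 0 AND 0 = 0
m4 = I5 XNOR m1 = 0 XNOR 1 = 0
m5 = I2 NAND m4 = 0 NAND 0 = 1
m6 = I3 NAND I5 = 1 NAND 0 = 1
m10 = I3 NAND m3 = 1 NAND 0 = 1
m12 = m4 XNOR m2 = 0 XNOR 0 = 1
m13 = m6 XOR m12 = 1 XOR 1 = 0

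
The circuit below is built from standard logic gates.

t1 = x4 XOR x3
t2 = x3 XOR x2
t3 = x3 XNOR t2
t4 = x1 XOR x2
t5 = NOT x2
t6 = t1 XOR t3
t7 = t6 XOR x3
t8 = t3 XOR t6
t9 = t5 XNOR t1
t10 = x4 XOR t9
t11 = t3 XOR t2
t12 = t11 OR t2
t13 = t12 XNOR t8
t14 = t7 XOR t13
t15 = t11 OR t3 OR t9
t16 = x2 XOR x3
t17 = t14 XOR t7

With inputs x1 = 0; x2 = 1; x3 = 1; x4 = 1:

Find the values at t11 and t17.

t1 = x4 XOR x3 = 1 XOR 1 = 0
t2 = x3 XOR x2 = 1 XOR 1 = 0
t3 = x3 XNOR t2 = 1 XNOR 0 = 0
t6 = t1 XOR t3 = 0 XOR 0 = 0
t7 = t6 XOR x3 = 0 XOR 1 = 1
t8 = t3 XOR t6 = 0 XOR 0 = 0
t11 = t3 XOR t2 = 0 XOR 0 = 0
t12 = t11 OR t2 = 0 OR 0 = 0
t13 = t12 XNOR t8 = 0 XNOR 0 = 1
t14 = t7 XOR t13 = 1 XOR 1 = 0
t17 = t14 XOR t7 = 0 XOR 1 = 1

t11 = 0, t17 = 1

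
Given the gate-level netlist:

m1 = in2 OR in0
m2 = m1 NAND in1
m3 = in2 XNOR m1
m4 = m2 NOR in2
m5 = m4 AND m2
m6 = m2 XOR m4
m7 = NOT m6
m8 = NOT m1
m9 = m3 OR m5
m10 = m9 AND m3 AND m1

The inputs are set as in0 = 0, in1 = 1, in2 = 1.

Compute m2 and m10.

m2 = 0, m10 = 1

m1 = in2 OR in0 = 1 OR 0 = 1
m2 = m1 NAND in1 = 1 NAND 1 = 0
m3 = in2 XNOR m1 = 1 XNOR 1 = 1
m4 = m2 NOR in2 = 0 NOR 1 = 0
m5 = m4 AND m2 = 0 AND 0 = 0
m9 = m3 OR m5 = 1 OR 0 = 1
m10 = m9 AND m3 AND m1 = 1 AND 1 AND 1 = 1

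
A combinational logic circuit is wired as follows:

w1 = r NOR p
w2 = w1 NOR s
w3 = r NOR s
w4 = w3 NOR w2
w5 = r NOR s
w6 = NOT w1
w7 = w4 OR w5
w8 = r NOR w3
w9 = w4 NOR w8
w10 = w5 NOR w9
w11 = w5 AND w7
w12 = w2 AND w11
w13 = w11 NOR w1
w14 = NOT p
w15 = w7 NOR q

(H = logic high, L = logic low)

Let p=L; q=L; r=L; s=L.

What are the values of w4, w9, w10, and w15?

w1 = r NOR p = L NOR L = H
w2 = w1 NOR s = H NOR L = L
w3 = r NOR s = L NOR L = H
w4 = w3 NOR w2 = H NOR L = L
w5 = r NOR s = L NOR L = H
w7 = w4 OR w5 = L OR H = H
w8 = r NOR w3 = L NOR H = L
w9 = w4 NOR w8 = L NOR L = H
w10 = w5 NOR w9 = H NOR H = L
w15 = w7 NOR q = H NOR L = L

w4 = L  w9 = H  w10 = L  w15 = L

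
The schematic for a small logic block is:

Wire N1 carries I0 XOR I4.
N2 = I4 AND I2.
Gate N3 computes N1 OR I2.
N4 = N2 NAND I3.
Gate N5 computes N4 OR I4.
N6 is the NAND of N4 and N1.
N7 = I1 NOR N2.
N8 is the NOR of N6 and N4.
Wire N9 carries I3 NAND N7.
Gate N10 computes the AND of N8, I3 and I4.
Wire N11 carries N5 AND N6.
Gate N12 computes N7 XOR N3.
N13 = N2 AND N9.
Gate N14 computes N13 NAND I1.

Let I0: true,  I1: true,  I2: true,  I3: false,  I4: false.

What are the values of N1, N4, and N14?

N1 = true; N4 = true; N14 = true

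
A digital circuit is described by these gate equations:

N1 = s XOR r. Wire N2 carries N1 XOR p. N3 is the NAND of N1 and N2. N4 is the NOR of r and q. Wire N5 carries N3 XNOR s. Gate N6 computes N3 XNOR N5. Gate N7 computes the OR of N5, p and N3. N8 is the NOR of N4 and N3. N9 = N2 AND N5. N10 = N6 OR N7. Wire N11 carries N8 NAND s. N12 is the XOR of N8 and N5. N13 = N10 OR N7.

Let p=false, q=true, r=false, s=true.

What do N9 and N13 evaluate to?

N1 = s XOR r = true XOR false = true
N2 = N1 XOR p = true XOR false = true
N3 = N1 NAND N2 = true NAND true = false
N5 = N3 XNOR s = false XNOR true = false
N6 = N3 XNOR N5 = false XNOR false = true
N7 = N5 OR p OR N3 = false OR false OR false = false
N9 = N2 AND N5 = true AND false = false
N10 = N6 OR N7 = true OR false = true
N13 = N10 OR N7 = true OR false = true

N9 = false, N13 = true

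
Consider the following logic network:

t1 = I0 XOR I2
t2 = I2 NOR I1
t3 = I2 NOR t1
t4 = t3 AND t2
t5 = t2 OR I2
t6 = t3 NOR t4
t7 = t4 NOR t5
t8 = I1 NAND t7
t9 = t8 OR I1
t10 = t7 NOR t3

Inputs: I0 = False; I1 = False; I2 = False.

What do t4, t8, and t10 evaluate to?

t1 = I0 XOR I2 = False XOR False = False
t2 = I2 NOR I1 = False NOR False = True
t3 = I2 NOR t1 = False NOR False = True
t4 = t3 AND t2 = True AND True = True
t5 = t2 OR I2 = True OR False = True
t7 = t4 NOR t5 = True NOR True = False
t8 = I1 NAND t7 = False NAND False = True
t10 = t7 NOR t3 = False NOR True = False

t4 = True  t8 = True  t10 = False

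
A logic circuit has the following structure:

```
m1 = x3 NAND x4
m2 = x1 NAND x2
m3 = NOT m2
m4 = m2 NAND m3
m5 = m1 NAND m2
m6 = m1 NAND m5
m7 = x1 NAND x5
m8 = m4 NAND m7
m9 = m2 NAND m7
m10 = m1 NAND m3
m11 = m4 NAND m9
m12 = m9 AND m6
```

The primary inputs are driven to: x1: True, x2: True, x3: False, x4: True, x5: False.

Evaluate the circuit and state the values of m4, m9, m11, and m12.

m4 = True, m9 = True, m11 = False, m12 = False

m1 = x3 NAND x4 = False NAND True = True
m2 = x1 NAND x2 = True NAND True = False
m3 = NOT m2 = NOT False = True
m4 = m2 NAND m3 = False NAND True = True
m5 = m1 NAND m2 = True NAND False = True
m6 = m1 NAND m5 = True NAND True = False
m7 = x1 NAND x5 = True NAND False = True
m9 = m2 NAND m7 = False NAND True = True
m11 = m4 NAND m9 = True NAND True = False
m12 = m9 AND m6 = True AND False = False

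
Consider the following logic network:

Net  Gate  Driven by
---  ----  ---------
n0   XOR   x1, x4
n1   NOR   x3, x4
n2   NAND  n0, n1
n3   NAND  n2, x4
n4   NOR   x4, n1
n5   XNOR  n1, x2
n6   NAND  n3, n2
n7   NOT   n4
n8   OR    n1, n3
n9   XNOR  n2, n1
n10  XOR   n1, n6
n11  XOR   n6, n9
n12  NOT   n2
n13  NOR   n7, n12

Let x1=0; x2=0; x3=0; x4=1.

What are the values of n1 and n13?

n1 = 0, n13 = 0

n0 = x1 XOR x4 = 0 XOR 1 = 1
n1 = x3 NOR x4 = 0 NOR 1 = 0
n2 = n0 NAND n1 = 1 NAND 0 = 1
n4 = x4 NOR n1 = 1 NOR 0 = 0
n7 = NOT n4 = NOT 0 = 1
n12 = NOT n2 = NOT 1 = 0
n13 = n7 NOR n12 = 1 NOR 0 = 0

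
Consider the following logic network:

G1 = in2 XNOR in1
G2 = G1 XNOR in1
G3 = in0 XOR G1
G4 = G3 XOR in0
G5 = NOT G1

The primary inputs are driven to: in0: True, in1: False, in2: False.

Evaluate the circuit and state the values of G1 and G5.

G1 = True; G5 = False

G1 = in2 XNOR in1 = False XNOR False = True
G5 = NOT G1 = NOT True = False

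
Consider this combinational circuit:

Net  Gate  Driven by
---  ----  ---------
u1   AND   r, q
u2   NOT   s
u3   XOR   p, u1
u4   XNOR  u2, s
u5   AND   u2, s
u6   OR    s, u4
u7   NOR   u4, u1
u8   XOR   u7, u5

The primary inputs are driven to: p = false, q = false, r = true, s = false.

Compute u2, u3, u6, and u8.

u1 = r AND q = true AND false = false
u2 = NOT s = NOT false = true
u3 = p XOR u1 = false XOR false = false
u4 = u2 XNOR s = true XNOR false = false
u5 = u2 AND s = true AND false = false
u6 = s OR u4 = false OR false = false
u7 = u4 NOR u1 = false NOR false = true
u8 = u7 XOR u5 = true XOR false = true

u2 = true, u3 = false, u6 = false, u8 = true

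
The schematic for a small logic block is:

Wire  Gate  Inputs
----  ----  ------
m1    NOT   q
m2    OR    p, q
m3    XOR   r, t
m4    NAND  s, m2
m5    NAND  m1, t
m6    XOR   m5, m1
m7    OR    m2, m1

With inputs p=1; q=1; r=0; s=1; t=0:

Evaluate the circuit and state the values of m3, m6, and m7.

m3 = 0  m6 = 1  m7 = 1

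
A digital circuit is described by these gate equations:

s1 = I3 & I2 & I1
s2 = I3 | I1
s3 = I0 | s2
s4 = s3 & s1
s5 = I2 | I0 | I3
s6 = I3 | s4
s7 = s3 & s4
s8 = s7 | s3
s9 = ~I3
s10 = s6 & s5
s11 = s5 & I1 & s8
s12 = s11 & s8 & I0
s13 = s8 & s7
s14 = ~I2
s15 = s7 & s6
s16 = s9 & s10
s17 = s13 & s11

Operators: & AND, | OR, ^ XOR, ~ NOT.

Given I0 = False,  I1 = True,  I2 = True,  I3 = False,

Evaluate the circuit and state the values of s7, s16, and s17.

s7 = False; s16 = False; s17 = False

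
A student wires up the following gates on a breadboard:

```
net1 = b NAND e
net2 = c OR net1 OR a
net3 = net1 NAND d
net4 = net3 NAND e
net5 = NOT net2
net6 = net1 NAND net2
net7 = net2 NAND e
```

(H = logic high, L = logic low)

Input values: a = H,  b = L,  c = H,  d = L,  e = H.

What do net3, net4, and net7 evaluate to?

net1 = b NAND e = L NAND H = H
net2 = c OR net1 OR a = H OR H OR H = H
net3 = net1 NAND d = H NAND L = H
net4 = net3 NAND e = H NAND H = L
net7 = net2 NAND e = H NAND H = L

net3 = H  net4 = L  net7 = L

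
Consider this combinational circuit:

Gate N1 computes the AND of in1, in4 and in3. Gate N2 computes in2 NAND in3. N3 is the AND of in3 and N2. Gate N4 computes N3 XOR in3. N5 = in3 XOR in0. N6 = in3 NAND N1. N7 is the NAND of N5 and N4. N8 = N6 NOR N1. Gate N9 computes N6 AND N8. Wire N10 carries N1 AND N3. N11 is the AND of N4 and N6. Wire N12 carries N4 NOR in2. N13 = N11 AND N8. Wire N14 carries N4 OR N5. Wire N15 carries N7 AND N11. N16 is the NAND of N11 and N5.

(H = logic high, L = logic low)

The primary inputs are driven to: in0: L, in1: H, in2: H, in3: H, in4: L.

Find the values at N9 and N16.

N9 = L; N16 = L

N1 = in1 AND in4 AND in3 = H AND L AND H = L
N2 = in2 NAND in3 = H NAND H = L
N3 = in3 AND N2 = H AND L = L
N4 = N3 XOR in3 = L XOR H = H
N5 = in3 XOR in0 = H XOR L = H
N6 = in3 NAND N1 = H NAND L = H
N8 = N6 NOR N1 = H NOR L = L
N9 = N6 AND N8 = H AND L = L
N11 = N4 AND N6 = H AND H = H
N16 = N11 NAND N5 = H NAND H = L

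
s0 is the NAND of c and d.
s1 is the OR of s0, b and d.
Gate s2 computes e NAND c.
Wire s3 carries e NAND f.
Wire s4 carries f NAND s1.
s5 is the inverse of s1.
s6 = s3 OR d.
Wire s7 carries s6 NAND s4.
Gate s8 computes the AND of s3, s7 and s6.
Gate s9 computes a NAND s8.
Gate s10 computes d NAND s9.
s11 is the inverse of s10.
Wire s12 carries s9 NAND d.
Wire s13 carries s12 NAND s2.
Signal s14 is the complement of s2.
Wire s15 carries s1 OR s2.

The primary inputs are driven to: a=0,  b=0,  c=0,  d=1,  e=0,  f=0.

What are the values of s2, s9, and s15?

s0 = c NAND d = 0 NAND 1 = 1
s1 = s0 OR b OR d = 1 OR 0 OR 1 = 1
s2 = e NAND c = 0 NAND 0 = 1
s3 = e NAND f = 0 NAND 0 = 1
s4 = f NAND s1 = 0 NAND 1 = 1
s6 = s3 OR d = 1 OR 1 = 1
s7 = s6 NAND s4 = 1 NAND 1 = 0
s8 = s3 AND s7 AND s6 = 1 AND 0 AND 1 = 0
s9 = a NAND s8 = 0 NAND 0 = 1
s15 = s1 OR s2 = 1 OR 1 = 1

s2 = 1, s9 = 1, s15 = 1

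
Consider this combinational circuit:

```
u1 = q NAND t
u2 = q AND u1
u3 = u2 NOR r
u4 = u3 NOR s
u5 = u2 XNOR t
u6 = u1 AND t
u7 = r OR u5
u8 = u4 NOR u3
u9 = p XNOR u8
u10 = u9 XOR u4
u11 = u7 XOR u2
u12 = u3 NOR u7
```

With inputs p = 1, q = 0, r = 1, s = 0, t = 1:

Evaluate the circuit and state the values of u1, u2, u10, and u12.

u1 = 1, u2 = 0, u10 = 1, u12 = 0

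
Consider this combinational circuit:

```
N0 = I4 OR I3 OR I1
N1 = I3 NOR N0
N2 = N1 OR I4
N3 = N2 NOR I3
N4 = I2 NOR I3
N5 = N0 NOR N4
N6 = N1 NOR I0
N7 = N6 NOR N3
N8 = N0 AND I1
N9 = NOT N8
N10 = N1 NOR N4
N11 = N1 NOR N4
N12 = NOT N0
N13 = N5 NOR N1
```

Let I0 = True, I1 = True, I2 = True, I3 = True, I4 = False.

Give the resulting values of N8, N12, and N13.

N0 = I4 OR I3 OR I1 = False OR True OR True = True
N1 = I3 NOR N0 = True NOR True = False
N4 = I2 NOR I3 = True NOR True = False
N5 = N0 NOR N4 = True NOR False = False
N8 = N0 AND I1 = True AND True = True
N12 = NOT N0 = NOT True = False
N13 = N5 NOR N1 = False NOR False = True

N8 = True  N12 = False  N13 = True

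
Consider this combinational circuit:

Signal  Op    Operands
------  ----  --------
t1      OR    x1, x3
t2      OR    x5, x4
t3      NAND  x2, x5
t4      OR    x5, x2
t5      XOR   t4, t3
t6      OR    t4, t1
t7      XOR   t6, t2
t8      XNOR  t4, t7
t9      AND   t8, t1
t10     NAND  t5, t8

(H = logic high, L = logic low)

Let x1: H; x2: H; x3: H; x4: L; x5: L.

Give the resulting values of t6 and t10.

t6 = H, t10 = H

t1 = x1 OR x3 = H OR H = H
t2 = x5 OR x4 = L OR L = L
t3 = x2 NAND x5 = H NAND L = H
t4 = x5 OR x2 = L OR H = H
t5 = t4 XOR t3 = H XOR H = L
t6 = t4 OR t1 = H OR H = H
t7 = t6 XOR t2 = H XOR L = H
t8 = t4 XNOR t7 = H XNOR H = H
t10 = t5 NAND t8 = L NAND H = H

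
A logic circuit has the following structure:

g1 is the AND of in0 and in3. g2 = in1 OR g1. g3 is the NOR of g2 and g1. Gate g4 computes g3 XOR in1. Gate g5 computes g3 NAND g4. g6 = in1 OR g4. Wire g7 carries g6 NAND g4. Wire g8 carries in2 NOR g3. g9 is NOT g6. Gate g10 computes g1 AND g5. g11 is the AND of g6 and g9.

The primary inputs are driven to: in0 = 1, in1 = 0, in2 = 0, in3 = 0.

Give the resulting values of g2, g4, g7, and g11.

g2 = 0, g4 = 1, g7 = 0, g11 = 0

g1 = in0 AND in3 = 1 AND 0 = 0
g2 = in1 OR g1 = 0 OR 0 = 0
g3 = g2 NOR g1 = 0 NOR 0 = 1
g4 = g3 XOR in1 = 1 XOR 0 = 1
g6 = in1 OR g4 = 0 OR 1 = 1
g7 = g6 NAND g4 = 1 NAND 1 = 0
g9 = NOT g6 = NOT 1 = 0
g11 = g6 AND g9 = 1 AND 0 = 0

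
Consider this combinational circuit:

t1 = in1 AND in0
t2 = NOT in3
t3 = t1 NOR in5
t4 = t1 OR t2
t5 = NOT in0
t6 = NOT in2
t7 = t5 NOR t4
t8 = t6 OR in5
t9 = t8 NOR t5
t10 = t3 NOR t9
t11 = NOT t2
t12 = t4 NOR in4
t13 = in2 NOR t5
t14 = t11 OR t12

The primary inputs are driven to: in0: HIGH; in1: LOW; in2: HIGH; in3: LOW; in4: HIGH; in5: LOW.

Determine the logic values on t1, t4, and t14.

t1 = LOW, t4 = HIGH, t14 = LOW

t1 = in1 AND in0 = LOW AND HIGH = LOW
t2 = NOT in3 = NOT LOW = HIGH
t4 = t1 OR t2 = LOW OR HIGH = HIGH
t11 = NOT t2 = NOT HIGH = LOW
t12 = t4 NOR in4 = HIGH NOR HIGH = LOW
t14 = t11 OR t12 = LOW OR LOW = LOW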